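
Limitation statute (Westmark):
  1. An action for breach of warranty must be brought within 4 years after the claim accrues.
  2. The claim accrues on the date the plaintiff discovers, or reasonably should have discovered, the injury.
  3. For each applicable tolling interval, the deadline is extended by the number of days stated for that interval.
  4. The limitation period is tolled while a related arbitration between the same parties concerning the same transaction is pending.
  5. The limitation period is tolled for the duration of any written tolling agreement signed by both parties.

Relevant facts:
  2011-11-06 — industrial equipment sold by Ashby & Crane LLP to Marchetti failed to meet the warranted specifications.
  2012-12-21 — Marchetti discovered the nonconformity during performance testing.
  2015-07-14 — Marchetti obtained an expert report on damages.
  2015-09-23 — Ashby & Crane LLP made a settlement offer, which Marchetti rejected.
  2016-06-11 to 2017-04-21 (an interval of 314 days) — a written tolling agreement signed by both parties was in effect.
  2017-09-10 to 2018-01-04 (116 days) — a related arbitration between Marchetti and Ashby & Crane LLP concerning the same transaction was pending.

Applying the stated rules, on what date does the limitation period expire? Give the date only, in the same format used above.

2018-02-24

Accrual is tied to discovery, so the period began on 2012-12-21 rather than on 2011-11-06 when the act occurred.
4 years from 2012-12-21 is 2016-12-21.
The period was tolled for 314 days by the written tolling agreement (2016-06-11 to 2017-04-21), pushing the deadline to 2017-10-31.
Because the pending related arbitration ran from 2017-09-10 to 2018-01-04, the deadline is extended by 116 days to 2018-02-24.
Nothing else in the chronology tolls or restarts the period.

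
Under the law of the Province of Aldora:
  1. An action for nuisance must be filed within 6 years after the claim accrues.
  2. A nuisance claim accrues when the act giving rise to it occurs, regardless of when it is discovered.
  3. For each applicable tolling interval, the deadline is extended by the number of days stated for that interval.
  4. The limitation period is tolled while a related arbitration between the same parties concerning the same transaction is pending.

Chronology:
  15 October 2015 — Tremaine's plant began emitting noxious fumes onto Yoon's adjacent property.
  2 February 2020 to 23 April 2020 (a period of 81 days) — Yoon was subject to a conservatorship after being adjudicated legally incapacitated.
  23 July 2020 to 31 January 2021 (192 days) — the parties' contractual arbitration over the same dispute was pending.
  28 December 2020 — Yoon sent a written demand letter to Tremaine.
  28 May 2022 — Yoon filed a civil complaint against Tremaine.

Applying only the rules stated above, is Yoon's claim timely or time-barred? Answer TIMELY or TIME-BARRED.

The claim accrued on 15 October 2015, the date of the act.
The untolled deadline — 6 years after 15 October 2015 — is 15 October 2021.
The pending related arbitration from 23 July 2020 to 31 January 2021 tolled the period for 192 days, extending the deadline to 25 April 2022.
Although the plaintiff's incapacity ran from 2 February 2020 to 23 April 2020, the stated rules do not make that a tolling event, so it is disregarded.
None of the other events listed affects the running of the period under the stated rules.
Filing on 28 May 2022 missed the 25 April 2022 deadline — the action is time-barred.

TIME-BARRED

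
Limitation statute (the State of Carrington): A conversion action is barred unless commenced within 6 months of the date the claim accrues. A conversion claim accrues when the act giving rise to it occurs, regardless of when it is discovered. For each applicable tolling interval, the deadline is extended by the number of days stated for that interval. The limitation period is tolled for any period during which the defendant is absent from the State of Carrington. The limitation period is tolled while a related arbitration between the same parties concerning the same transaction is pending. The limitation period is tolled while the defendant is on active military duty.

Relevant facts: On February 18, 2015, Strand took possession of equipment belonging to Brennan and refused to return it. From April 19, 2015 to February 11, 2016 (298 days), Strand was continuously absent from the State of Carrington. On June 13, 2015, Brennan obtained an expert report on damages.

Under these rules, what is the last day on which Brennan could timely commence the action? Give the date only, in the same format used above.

The claim accrued on February 18, 2015, when the wrongful act occurred.
Adding the 6 months base period to February 18, 2015 gives a deadline of August 18, 2015, before any tolling.
The defendant's absence from the jurisdiction from April 19, 2015 to February 11, 2016 tolled the period for 298 days, extending the deadline to June 11, 2016.
Nothing else in the chronology tolls or restarts the period.

June 11, 2016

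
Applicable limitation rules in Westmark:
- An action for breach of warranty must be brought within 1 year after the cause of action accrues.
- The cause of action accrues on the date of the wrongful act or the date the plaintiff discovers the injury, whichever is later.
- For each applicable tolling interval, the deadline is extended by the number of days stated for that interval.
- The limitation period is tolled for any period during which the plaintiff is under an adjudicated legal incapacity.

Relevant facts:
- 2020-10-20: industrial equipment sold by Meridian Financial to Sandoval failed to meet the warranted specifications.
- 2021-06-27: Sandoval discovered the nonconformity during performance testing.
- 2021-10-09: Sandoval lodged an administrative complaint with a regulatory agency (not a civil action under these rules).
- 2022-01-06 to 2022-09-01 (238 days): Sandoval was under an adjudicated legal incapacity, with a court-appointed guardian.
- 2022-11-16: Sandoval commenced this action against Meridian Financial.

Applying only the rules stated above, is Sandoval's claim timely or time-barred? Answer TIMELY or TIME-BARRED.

TIMELY

Taking the later of the act (2020-10-20) and discovery (2021-06-27), the claim accrued on 2021-06-27.
Adding the 1 year base period to 2021-06-27 gives a deadline of 2022-06-27, before any tolling.
Because the plaintiff's legal incapacity ran from 2022-01-06 to 2022-09-01, the deadline is extended by 238 days to 2023-02-20.
Nothing else in the chronology tolls or restarts the period.
The 2022-11-16 filing precedes the 2023-02-20 deadline; the claim is timely.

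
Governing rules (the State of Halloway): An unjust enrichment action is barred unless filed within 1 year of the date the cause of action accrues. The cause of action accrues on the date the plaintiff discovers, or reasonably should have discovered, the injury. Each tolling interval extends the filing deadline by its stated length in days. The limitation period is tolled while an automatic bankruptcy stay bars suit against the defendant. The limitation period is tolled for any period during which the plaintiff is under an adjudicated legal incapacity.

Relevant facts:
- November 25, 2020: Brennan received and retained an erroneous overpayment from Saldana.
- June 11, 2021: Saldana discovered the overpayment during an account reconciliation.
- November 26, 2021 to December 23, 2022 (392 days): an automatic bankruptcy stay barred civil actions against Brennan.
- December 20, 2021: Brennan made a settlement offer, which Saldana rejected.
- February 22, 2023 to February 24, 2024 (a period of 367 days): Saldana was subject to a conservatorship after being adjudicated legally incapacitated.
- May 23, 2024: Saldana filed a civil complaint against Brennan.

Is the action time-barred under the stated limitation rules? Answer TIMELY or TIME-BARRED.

TIMELY

The claim did not accrue until Saldana discovered the injury on June 11, 2021; the November 25, 2020 act date does not start the clock under the stated rule.
Adding the 1 year base period to June 11, 2021 gives a deadline of June 11, 2022, before any tolling.
The automatic bankruptcy stay from November 26, 2021 to December 23, 2022 tolled the period for 392 days, extending the deadline to July 8, 2023.
Because the plaintiff's legal incapacity ran from February 22, 2023 to February 24, 2024, the deadline is extended by 367 days to July 9, 2024.
The other events in the timeline have no effect on the limitation period under the stated rules.
Saldana filed on May 23, 2024, before the July 9, 2024 deadline, so the action is timely.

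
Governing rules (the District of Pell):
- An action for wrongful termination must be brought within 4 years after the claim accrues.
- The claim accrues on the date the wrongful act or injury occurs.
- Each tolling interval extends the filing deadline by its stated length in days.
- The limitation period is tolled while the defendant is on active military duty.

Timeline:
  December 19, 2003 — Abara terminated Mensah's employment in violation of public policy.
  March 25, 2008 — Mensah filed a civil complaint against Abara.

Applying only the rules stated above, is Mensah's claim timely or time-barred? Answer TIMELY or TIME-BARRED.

TIME-BARRED

The claim accrued on December 19, 2003, when the wrongful act occurred.
Adding the 4 years base period to December 19, 2003 gives a deadline of December 19, 2007, before any tolling.
The March 25, 2008 filing falls after the December 19, 2007 deadline; the claim is time-barred.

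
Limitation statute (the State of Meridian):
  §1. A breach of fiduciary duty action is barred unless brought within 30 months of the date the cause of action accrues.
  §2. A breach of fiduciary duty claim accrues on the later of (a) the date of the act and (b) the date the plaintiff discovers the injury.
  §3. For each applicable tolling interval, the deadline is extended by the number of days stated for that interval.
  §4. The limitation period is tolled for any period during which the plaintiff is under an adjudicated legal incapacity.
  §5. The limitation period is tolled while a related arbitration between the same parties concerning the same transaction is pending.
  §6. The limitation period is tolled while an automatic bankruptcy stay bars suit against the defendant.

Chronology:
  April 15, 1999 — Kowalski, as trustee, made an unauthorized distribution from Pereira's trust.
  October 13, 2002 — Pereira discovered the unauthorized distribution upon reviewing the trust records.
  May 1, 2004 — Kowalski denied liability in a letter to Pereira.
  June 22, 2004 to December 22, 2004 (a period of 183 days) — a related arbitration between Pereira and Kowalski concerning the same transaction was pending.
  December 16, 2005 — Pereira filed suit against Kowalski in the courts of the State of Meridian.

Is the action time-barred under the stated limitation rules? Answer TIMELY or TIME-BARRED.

The claim accrued on October 13, 2002 — the later of the April 15, 1999 act and the October 13, 2002 discovery.
30 months from October 13, 2002 is April 13, 2005.
The pending related arbitration from June 22, 2004 to December 22, 2004 tolled the period for 183 days, extending the deadline to October 13, 2005.
Nothing else in the chronology tolls or restarts the period.
The December 16, 2005 filing falls after the October 13, 2005 deadline; the claim is time-barred.

TIME-BARRED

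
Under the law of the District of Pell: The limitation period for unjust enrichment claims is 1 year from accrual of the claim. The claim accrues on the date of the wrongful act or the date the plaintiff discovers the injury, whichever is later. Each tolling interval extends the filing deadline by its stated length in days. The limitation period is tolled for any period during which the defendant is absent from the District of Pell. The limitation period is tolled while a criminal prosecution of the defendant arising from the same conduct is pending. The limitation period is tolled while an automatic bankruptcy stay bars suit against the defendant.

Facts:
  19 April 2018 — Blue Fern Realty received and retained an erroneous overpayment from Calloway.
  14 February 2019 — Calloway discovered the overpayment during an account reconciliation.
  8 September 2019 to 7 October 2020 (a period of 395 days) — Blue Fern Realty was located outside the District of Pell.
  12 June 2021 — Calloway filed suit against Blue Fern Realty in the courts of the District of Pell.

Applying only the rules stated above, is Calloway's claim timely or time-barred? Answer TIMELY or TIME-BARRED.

TIME-BARRED

The claim accrued on 14 February 2019 — the later of the 19 April 2018 act and the 14 February 2019 discovery.
The untolled deadline — 1 year after 14 February 2019 — is 14 February 2020.
The defendant's absence from the jurisdiction from 8 September 2019 to 7 October 2020 tolled the period for 395 days, extending the deadline to 15 March 2021.
Calloway filed on 12 June 2021, after the 15 March 2021 deadline, so the action is time-barred.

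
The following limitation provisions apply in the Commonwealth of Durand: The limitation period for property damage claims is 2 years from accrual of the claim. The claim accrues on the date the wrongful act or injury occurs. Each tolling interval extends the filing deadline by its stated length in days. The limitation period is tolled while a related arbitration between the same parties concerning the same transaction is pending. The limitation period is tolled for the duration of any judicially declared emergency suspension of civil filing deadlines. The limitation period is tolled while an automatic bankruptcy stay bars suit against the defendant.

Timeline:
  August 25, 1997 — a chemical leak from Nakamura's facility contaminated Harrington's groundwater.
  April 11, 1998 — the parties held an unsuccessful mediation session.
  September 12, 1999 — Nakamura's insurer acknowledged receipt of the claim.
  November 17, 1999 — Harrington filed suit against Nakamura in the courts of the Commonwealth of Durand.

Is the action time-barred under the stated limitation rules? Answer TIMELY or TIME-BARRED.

The claim accrued on August 25, 1997, the date of the act.
2 years from August 25, 1997 is August 25, 1999.
None of the other events listed affects the running of the period under the stated rules.
Filing on November 17, 1999 missed the August 25, 1999 deadline — the action is time-barred.

TIME-BARRED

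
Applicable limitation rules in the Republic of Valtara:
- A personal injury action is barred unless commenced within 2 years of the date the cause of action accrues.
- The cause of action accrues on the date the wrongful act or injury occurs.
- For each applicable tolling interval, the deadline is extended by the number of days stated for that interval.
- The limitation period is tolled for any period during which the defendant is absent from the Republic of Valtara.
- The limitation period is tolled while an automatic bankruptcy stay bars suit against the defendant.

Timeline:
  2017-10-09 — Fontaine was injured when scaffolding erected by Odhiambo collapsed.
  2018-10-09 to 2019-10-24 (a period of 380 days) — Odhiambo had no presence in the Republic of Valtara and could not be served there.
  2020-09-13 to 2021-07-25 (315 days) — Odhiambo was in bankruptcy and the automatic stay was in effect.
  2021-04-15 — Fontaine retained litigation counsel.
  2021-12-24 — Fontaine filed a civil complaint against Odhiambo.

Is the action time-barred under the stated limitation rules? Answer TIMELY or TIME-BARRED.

TIME-BARRED

The limitation period began to run on 2017-10-09.
The untolled deadline — 2 years after 2017-10-09 — is 2019-10-09.
The period was tolled for 380 days by the defendant's absence from the jurisdiction (2018-10-09 to 2019-10-24), pushing the deadline to 2020-10-23.
The automatic bankruptcy stay from 2020-09-13 to 2021-07-25 tolled the period for 315 days, extending the deadline to 2021-09-03.
Nothing else in the chronology tolls or restarts the period.
The 2021-12-24 filing falls after the 2021-09-03 deadline; the claim is time-barred.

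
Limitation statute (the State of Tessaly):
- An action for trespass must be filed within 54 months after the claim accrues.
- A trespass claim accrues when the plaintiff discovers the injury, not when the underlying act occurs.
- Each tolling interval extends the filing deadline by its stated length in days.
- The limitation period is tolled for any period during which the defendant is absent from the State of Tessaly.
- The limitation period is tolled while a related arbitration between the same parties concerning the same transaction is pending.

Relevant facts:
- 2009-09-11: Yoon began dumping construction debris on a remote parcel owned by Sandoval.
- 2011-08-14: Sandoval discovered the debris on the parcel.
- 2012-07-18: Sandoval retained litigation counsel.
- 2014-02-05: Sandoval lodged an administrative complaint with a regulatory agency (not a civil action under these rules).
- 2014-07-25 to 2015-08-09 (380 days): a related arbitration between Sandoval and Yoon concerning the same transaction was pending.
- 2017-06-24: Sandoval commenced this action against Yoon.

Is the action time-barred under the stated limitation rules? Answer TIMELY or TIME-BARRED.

Under the discovery rule, the claim accrued on 2011-08-14, when Sandoval discovered the injury — not on the 2009-09-11 date of the underlying act.
Adding the 54 months base period to 2011-08-14 gives a deadline of 2016-02-14, before any tolling.
The pending related arbitration from 2014-07-25 to 2015-08-09 tolled the period for 380 days, extending the deadline to 2017-02-28.
The other events in the timeline have no effect on the limitation period under the stated rules.
Sandoval filed on 2017-06-24, after the 2017-02-28 deadline, so the action is time-barred.

TIME-BARRED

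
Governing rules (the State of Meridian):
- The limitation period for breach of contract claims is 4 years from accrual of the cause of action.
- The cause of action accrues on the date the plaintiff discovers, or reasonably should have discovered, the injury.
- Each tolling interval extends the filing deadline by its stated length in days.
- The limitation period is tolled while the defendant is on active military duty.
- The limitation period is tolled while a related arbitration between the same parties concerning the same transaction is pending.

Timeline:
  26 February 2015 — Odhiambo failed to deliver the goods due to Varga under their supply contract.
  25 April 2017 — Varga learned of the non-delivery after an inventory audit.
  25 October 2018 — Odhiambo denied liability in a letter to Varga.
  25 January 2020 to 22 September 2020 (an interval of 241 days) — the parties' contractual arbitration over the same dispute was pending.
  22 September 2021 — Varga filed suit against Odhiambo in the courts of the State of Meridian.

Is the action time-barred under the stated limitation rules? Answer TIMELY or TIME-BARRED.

TIMELY

The claim did not accrue until Varga discovered the injury on 25 April 2017; the 26 February 2015 act date does not start the clock under the stated rule.
The untolled deadline — 4 years after 25 April 2017 — is 25 April 2021.
Because the pending related arbitration ran from 25 January 2020 to 22 September 2020, the deadline is extended by 241 days to 22 December 2021.
Nothing else in the chronology tolls or restarts the period.
The 22 September 2021 filing precedes the 22 December 2021 deadline; the claim is timely.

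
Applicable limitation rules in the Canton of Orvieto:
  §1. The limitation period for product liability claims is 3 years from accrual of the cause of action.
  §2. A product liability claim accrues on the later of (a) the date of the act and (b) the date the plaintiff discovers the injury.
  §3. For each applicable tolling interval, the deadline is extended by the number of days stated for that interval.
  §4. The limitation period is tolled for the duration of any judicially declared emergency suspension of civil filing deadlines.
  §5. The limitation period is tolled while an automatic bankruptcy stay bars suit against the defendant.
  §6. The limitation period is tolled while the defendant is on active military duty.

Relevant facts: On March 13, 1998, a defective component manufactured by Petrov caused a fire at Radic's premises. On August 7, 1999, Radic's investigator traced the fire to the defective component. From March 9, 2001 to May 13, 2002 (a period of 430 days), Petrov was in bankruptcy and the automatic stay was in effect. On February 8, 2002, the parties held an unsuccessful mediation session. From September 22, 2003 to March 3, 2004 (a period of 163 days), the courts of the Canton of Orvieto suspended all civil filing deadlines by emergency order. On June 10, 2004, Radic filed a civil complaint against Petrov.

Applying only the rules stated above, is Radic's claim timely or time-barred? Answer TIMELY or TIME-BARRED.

TIME-BARRED

The claim accrued on August 7, 1999 — the later of the March 13, 1998 act and the August 7, 1999 discovery.
Adding the 3 years base period to August 7, 1999 gives a deadline of August 7, 2002, before any tolling.
Because the automatic bankruptcy stay ran from March 9, 2001 to May 13, 2002, the deadline is extended by 430 days to October 11, 2003.
The period was tolled for 163 days by the emergency suspension of filing deadlines (September 22, 2003 to March 3, 2004), pushing the deadline to March 22, 2004.
None of the other events listed affects the running of the period under the stated rules.
Radic filed on June 10, 2004, after the March 22, 2004 deadline, so the action is time-barred.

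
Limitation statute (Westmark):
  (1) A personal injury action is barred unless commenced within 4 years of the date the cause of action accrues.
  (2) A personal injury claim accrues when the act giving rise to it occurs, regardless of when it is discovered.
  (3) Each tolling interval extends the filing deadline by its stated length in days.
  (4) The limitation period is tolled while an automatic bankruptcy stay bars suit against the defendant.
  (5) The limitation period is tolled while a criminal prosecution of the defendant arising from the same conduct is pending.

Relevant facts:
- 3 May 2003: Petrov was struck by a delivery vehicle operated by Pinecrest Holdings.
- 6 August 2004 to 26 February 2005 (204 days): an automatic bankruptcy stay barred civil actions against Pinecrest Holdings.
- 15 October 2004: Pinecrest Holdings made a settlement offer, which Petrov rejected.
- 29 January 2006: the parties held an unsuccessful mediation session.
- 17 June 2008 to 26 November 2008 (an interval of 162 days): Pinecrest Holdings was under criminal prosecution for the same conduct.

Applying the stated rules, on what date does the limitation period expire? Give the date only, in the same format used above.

The limitation period began to run on 3 May 2003.
Adding the 4 years base period to 3 May 2003 gives a deadline of 3 May 2007, before any tolling.
The period was tolled for 204 days by the automatic bankruptcy stay (6 August 2004 to 26 February 2005), pushing the deadline to 23 November 2007.
By the time the pending criminal prosecution began on 17 June 2008, the limitation period had already expired on 23 November 2007; that interval cannot revive it.
The other events in the timeline have no effect on the limitation period under the stated rules.

23 November 2007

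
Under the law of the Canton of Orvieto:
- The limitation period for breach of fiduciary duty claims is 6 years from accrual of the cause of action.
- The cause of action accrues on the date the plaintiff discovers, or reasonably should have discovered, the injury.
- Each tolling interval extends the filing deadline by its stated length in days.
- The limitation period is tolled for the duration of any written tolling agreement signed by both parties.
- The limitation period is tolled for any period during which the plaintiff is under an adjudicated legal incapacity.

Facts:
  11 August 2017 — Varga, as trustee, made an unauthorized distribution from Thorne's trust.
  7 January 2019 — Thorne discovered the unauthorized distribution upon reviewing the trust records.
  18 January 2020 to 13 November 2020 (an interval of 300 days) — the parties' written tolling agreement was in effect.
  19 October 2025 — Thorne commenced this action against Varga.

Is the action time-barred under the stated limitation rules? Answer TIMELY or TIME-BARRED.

TIMELY

Under the discovery rule, the claim accrued on 7 January 2019, when Thorne discovered the injury — not on the 11 August 2017 date of the underlying act.
The untolled deadline — 6 years after 7 January 2019 — is 7 January 2025.
The written tolling agreement from 18 January 2020 to 13 November 2020 tolled the period for 300 days, extending the deadline to 3 November 2025.
The 19 October 2025 filing precedes the 3 November 2025 deadline; the claim is timely.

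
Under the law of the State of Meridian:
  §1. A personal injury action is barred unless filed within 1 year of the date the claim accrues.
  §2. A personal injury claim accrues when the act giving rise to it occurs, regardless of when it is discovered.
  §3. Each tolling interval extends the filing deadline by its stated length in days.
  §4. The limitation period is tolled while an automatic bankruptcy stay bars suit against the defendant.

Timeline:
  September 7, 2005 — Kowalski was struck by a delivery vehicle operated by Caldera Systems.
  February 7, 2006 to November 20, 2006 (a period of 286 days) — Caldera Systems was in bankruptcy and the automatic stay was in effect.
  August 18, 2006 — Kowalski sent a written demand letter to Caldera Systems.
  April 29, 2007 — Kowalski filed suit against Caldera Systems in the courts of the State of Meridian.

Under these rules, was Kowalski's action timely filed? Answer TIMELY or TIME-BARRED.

TIMELY

The claim accrued on September 7, 2005, the date of the act.
1 year from September 7, 2005 is September 7, 2006.
The period was tolled for 286 days by the automatic bankruptcy stay (February 7, 2006 to November 20, 2006), pushing the deadline to June 20, 2007.
Nothing else in the chronology tolls or restarts the period.
The April 29, 2007 filing precedes the June 20, 2007 deadline; the claim is timely.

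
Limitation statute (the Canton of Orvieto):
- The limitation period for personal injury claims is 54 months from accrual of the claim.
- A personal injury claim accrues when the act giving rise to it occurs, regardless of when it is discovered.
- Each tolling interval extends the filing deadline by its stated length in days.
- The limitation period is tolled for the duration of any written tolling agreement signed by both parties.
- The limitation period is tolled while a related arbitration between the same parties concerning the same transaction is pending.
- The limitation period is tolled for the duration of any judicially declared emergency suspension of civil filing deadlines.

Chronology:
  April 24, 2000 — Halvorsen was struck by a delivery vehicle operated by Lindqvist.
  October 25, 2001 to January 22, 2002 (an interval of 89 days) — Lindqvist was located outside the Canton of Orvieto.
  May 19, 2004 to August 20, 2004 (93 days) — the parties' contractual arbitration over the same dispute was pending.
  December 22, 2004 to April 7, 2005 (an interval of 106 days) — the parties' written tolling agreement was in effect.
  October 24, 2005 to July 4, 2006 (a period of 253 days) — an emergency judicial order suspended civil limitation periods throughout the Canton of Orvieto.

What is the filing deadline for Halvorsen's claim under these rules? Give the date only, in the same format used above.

May 11, 2005

The limitation period began to run on April 24, 2000.
Adding the 54 months base period to April 24, 2000 gives a deadline of October 24, 2004, before any tolling.
Because the pending related arbitration ran from May 19, 2004 to August 20, 2004, the deadline is extended by 93 days to January 25, 2005.
The written tolling agreement from December 22, 2004 to April 7, 2005 tolled the period for 106 days, extending the deadline to May 11, 2005.
By the time the emergency suspension of filing deadlines began on October 24, 2005, the limitation period had already expired on May 11, 2005; that interval cannot revive it.
Although the defendant's absence ran from October 25, 2001 to January 22, 2002, the stated rules do not make that a tolling event, so it is disregarded.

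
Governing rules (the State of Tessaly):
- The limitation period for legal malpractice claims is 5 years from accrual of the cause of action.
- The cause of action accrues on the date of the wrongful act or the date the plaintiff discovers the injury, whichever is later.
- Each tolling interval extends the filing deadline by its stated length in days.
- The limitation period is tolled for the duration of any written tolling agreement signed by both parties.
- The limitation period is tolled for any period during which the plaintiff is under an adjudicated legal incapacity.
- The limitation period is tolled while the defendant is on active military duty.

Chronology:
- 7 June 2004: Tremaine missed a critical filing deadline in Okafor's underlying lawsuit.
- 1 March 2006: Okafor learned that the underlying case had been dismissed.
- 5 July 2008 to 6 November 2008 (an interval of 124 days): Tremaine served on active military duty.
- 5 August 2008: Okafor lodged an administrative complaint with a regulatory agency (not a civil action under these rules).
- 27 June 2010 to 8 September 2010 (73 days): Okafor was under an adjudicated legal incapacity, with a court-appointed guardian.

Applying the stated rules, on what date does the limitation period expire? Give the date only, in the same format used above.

14 September 2011

Taking the later of the act (7 June 2004) and discovery (1 March 2006), the claim accrued on 1 March 2006.
Adding the 5 years base period to 1 March 2006 gives a deadline of 1 March 2011, before any tolling.
Because the defendant's active military service ran from 5 July 2008 to 6 November 2008, the deadline is extended by 124 days to 3 July 2011.
Because the plaintiff's legal incapacity ran from 27 June 2010 to 8 September 2010, the deadline is extended by 73 days to 14 September 2011.
Nothing else in the chronology tolls or restarts the period.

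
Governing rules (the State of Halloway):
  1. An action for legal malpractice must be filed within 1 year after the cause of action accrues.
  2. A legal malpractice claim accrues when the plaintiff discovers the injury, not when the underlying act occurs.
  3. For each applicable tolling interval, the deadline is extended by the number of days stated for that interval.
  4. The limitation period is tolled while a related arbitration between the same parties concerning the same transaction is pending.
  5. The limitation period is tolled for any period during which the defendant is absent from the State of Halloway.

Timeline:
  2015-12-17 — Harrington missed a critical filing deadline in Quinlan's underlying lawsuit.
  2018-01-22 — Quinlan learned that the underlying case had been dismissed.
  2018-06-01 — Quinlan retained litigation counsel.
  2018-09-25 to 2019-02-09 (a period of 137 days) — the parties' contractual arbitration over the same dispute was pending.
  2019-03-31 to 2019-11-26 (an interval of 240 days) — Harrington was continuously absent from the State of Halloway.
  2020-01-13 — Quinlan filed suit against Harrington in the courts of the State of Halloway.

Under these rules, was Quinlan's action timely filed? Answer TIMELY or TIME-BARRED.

TIMELY

Accrual is tied to discovery, so the period began on 2018-01-22 rather than on 2015-12-17 when the act occurred.
1 year from 2018-01-22 is 2019-01-22.
The pending related arbitration from 2018-09-25 to 2019-02-09 tolled the period for 137 days, extending the deadline to 2019-06-08.
The period was tolled for 240 days by the defendant's absence from the jurisdiction (2019-03-31 to 2019-11-26), pushing the deadline to 2020-02-03.
None of the other events listed affects the running of the period under the stated rules.
The 2020-01-13 filing precedes the 2020-02-03 deadline; the claim is timely.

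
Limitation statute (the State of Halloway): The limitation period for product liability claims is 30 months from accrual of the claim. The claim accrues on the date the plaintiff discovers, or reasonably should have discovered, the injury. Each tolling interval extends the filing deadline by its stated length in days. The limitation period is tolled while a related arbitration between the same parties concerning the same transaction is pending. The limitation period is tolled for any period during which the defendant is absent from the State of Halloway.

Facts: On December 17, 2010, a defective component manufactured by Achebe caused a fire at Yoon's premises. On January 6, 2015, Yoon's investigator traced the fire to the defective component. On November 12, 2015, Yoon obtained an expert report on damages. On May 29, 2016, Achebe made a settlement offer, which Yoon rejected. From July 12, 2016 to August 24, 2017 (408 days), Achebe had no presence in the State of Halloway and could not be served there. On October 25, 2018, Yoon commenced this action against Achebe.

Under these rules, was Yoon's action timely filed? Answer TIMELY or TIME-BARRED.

The claim did not accrue until Yoon discovered the injury on January 6, 2015; the December 17, 2010 act date does not start the clock under the stated rule.
Adding the 30 months base period to January 6, 2015 gives a deadline of July 6, 2017, before any tolling.
The period was tolled for 408 days by the defendant's absence from the jurisdiction (July 12, 2016 to August 24, 2017), pushing the deadline to August 18, 2018.
The other events in the timeline have no effect on the limitation period under the stated rules.
Yoon filed on October 25, 2018, after the August 18, 2018 deadline, so the action is time-barred.

TIME-BARRED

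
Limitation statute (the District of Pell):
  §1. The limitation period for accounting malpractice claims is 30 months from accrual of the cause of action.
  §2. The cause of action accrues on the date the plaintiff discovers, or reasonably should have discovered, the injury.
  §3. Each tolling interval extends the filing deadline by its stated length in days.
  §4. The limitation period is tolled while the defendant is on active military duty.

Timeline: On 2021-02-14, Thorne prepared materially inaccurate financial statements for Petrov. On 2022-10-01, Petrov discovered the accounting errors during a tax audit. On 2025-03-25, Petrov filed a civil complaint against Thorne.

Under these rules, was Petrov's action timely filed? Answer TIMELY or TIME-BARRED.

TIMELY

The claim did not accrue until Petrov discovered the injury on 2022-10-01; the 2021-02-14 act date does not start the clock under the stated rule.
Adding the 30 months base period to 2022-10-01 gives a deadline of 2025-04-01, before any tolling.
The 2025-03-25 filing precedes the 2025-04-01 deadline; the claim is timely.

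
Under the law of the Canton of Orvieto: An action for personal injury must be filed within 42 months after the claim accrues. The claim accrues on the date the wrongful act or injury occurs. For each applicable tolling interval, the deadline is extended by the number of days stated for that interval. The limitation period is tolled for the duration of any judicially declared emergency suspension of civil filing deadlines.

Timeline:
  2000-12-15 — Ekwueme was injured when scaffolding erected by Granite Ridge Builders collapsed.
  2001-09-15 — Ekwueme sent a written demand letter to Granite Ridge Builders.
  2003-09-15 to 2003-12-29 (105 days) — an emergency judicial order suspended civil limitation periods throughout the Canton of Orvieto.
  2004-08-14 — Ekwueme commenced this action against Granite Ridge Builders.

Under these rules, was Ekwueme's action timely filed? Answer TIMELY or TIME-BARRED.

TIMELY

The limitation period began to run on 2000-12-15.
Adding the 42 months base period to 2000-12-15 gives a deadline of 2004-06-15, before any tolling.
The period was tolled for 105 days by the emergency suspension of filing deadlines (2003-09-15 to 2003-12-29), pushing the deadline to 2004-09-28.
None of the other events listed affects the running of the period under the stated rules.
Ekwueme filed on 2004-08-14, before the 2004-09-28 deadline, so the action is timely.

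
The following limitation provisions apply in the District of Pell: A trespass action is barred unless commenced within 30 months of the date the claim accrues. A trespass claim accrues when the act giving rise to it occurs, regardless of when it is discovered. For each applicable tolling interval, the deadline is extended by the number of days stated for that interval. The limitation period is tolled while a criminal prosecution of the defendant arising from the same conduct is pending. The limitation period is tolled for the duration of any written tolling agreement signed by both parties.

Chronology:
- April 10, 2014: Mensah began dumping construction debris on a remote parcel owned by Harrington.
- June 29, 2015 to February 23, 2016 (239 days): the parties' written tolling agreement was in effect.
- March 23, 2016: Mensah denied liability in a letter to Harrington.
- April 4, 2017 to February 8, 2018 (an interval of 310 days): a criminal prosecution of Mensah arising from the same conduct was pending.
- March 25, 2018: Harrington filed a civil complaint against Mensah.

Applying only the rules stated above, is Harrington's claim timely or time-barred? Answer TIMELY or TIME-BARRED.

TIMELY

The claim accrued on April 10, 2014, the date of the act.
30 months from April 10, 2014 is October 10, 2016.
Because the written tolling agreement ran from June 29, 2015 to February 23, 2016, the deadline is extended by 239 days to June 6, 2017.
The period was tolled for 310 days by the pending criminal prosecution (April 4, 2017 to February 8, 2018), pushing the deadline to April 12, 2018.
The other events in the timeline have no effect on the limitation period under the stated rules.
Harrington filed on March 25, 2018, before the April 12, 2018 deadline, so the action is timely.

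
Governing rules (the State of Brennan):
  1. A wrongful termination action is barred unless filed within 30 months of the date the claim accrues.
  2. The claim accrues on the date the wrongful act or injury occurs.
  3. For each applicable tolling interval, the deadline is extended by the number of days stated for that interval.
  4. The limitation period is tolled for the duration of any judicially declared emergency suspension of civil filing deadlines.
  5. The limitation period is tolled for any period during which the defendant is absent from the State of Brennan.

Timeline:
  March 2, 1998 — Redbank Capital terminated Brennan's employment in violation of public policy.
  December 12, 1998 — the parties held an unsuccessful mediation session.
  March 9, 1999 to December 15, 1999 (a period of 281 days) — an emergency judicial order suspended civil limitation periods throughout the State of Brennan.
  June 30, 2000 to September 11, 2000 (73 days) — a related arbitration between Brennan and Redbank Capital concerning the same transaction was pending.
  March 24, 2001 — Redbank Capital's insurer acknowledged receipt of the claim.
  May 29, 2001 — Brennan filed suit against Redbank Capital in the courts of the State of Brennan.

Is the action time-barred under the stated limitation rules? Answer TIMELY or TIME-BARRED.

TIMELY

The claim accrued on March 2, 1998, when the wrongful act occurred.
The untolled deadline — 30 months after March 2, 1998 — is September 2, 2000.
The emergency suspension of filing deadlines from March 9, 1999 to December 15, 1999 tolled the period for 281 days, extending the deadline to June 10, 2001.
The pending related arbitration from June 30, 2000 to September 11, 2000 does not toll the period, because no stated rule makes a pending arbitration a tolling event.
Nothing else in the chronology tolls or restarts the period.
Filing on May 29, 2001 beat the June 10, 2001 deadline — the action is timely.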